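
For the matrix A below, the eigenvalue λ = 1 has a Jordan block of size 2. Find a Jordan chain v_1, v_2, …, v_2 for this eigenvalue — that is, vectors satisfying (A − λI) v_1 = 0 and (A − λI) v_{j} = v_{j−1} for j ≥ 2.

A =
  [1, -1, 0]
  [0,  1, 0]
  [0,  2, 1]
A Jordan chain for λ = 1 of length 2:
v_1 = (-1, 0, 2)ᵀ
v_2 = (0, 1, 0)ᵀ

Let N = A − (1)·I. We want v_2 with N^2 v_2 = 0 but N^1 v_2 ≠ 0; then v_{j-1} := N · v_j for j = 2, …, 2.

Pick v_2 = (0, 1, 0)ᵀ.
Then v_1 = N · v_2 = (-1, 0, 2)ᵀ.

Sanity check: (A − (1)·I) v_1 = (0, 0, 0)ᵀ = 0. ✓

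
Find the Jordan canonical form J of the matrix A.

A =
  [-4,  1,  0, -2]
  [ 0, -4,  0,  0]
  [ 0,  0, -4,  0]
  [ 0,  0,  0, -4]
J_2(-4) ⊕ J_1(-4) ⊕ J_1(-4)

The characteristic polynomial is
  det(x·I − A) = x^4 + 16*x^3 + 96*x^2 + 256*x + 256 = (x + 4)^4

Eigenvalues and multiplicities (the geometric multiplicity of λ is n − rank(A − λI), which equals the number of Jordan blocks for λ):
  λ = -4: algebraic multiplicity = 4, geometric multiplicity = 3

Determining the block sizes for each eigenvalue:
  λ = -4: 3 blocks summing to 4 forces exactly one block of size 2 and the rest size 1 → block sizes [2, 1, 1]

Assembling the blocks gives a Jordan form
J =
  [-4,  1,  0,  0]
  [ 0, -4,  0,  0]
  [ 0,  0, -4,  0]
  [ 0,  0,  0, -4]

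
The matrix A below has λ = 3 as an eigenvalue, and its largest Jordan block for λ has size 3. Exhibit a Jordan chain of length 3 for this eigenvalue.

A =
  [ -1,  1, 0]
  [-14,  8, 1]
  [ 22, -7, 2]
A Jordan chain for λ = 3 of length 3:
v_1 = (2, 8, -12)ᵀ
v_2 = (-4, -14, 22)ᵀ
v_3 = (1, 0, 0)ᵀ

Let N = A − (3)·I. We want v_3 with N^3 v_3 = 0 but N^2 v_3 ≠ 0; then v_{j-1} := N · v_j for j = 3, …, 2.

Pick v_3 = (1, 0, 0)ᵀ.
Then v_2 = N · v_3 = (-4, -14, 22)ᵀ.
Then v_1 = N · v_2 = (2, 8, -12)ᵀ.

Sanity check: (A − (3)·I) v_1 = (0, 0, 0)ᵀ = 0. ✓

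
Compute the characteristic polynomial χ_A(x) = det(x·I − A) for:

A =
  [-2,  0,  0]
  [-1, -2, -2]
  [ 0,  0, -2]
x^3 + 6*x^2 + 12*x + 8

Expanding det(x·I − A) (e.g. by cofactor expansion or by noting that A is similar to its Jordan form J, which has the same characteristic polynomial as A) gives
  χ_A(x) = x^3 + 6*x^2 + 12*x + 8
which factors as (x + 2)^3. The eigenvalues (with algebraic multiplicities) are λ = -2 with multiplicity 3.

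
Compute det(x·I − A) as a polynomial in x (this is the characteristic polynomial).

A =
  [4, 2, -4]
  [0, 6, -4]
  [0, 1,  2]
x^3 - 12*x^2 + 48*x - 64

Expanding det(x·I − A) (e.g. by cofactor expansion or by noting that A is similar to its Jordan form J, which has the same characteristic polynomial as A) gives
  χ_A(x) = x^3 - 12*x^2 + 48*x - 64
which factors as (x - 4)^3. The eigenvalues (with algebraic multiplicities) are λ = 4 with multiplicity 3.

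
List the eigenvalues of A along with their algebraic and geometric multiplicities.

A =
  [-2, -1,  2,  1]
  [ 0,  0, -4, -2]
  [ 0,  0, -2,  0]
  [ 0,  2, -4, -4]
λ = -2: alg = 4, geom = 3

Step 1 — factor the characteristic polynomial to read off the algebraic multiplicities:
  χ_A(x) = (x + 2)^4

Step 2 — compute geometric multiplicities via the rank-nullity identity g(λ) = n − rank(A − λI):
  rank(A − (-2)·I) = 1, so dim ker(A − (-2)·I) = n − 1 = 3

Summary:
  λ = -2: algebraic multiplicity = 4, geometric multiplicity = 3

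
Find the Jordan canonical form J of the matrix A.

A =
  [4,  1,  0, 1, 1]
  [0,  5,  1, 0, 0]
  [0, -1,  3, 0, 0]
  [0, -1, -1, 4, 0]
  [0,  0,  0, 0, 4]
J_2(4) ⊕ J_2(4) ⊕ J_1(4)

The characteristic polynomial is
  det(x·I − A) = x^5 - 20*x^4 + 160*x^3 - 640*x^2 + 1280*x - 1024 = (x - 4)^5

Eigenvalues and multiplicities (the geometric multiplicity of λ is n − rank(A − λI), which equals the number of Jordan blocks for λ):
  λ = 4: algebraic multiplicity = 5, geometric multiplicity = 3

Determining the block sizes for each eigenvalue:
  λ = 4: with am = 5 and gm = 3, the partition is not yet determined (e.g. several partitions of 5 into 3 parts exist). Let N = A − (4)·I. Computing rank(N^1) = 2, rank(N^2) = 0; the number of blocks of size ≥ j is rank(N^{j−1}) − rank(N^j), giving [3, 2]. So we have 2 block(s) of size 2, 1 block(s) of size 1 → block sizes [2, 2, 1]

Assembling the blocks gives a Jordan form
J =
  [4, 1, 0, 0, 0]
  [0, 4, 0, 0, 0]
  [0, 0, 4, 1, 0]
  [0, 0, 0, 4, 0]
  [0, 0, 0, 0, 4]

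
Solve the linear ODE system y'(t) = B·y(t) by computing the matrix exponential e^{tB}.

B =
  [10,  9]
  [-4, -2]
e^{tB} =
  [6*t*exp(4*t) + exp(4*t), 9*t*exp(4*t)]
  [-4*t*exp(4*t), -6*t*exp(4*t) + exp(4*t)]

Strategy: write B = P · J · P⁻¹ where J is a Jordan canonical form, so e^{tB} = P · e^{tJ} · P⁻¹, and e^{tJ} can be computed block-by-block.

B has Jordan form
J =
  [4, 1]
  [0, 4]
(up to reordering of blocks).

Per-block formulas:
  For a 2×2 Jordan block J_2(4): exp(t · J_2(4)) = e^(4t)·(I + t·N), where N is the 2×2 nilpotent shift.

After assembling e^{tJ} and conjugating by P, we get:

e^{tB} =
  [6*t*exp(4*t) + exp(4*t), 9*t*exp(4*t)]
  [-4*t*exp(4*t), -6*t*exp(4*t) + exp(4*t)]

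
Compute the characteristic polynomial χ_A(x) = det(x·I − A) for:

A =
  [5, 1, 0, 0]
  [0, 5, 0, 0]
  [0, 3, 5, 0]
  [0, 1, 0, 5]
x^4 - 20*x^3 + 150*x^2 - 500*x + 625

Expanding det(x·I − A) (e.g. by cofactor expansion or by noting that A is similar to its Jordan form J, which has the same characteristic polynomial as A) gives
  χ_A(x) = x^4 - 20*x^3 + 150*x^2 - 500*x + 625
which factors as (x - 5)^4. The eigenvalues (with algebraic multiplicities) are λ = 5 with multiplicity 4.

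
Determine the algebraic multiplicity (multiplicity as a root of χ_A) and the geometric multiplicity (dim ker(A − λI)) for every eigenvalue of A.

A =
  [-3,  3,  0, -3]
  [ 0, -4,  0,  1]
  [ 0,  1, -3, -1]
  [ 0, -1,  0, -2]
λ = -3: alg = 4, geom = 3

Step 1 — factor the characteristic polynomial to read off the algebraic multiplicities:
  χ_A(x) = (x + 3)^4

Step 2 — compute geometric multiplicities via the rank-nullity identity g(λ) = n − rank(A − λI):
  rank(A − (-3)·I) = 1, so dim ker(A − (-3)·I) = n − 1 = 3

Summary:
  λ = -3: algebraic multiplicity = 4, geometric multiplicity = 3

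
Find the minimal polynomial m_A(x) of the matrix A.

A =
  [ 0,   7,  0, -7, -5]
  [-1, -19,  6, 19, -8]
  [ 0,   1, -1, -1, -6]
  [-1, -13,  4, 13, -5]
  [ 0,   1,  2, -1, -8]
x^5 + 15*x^4 + 75*x^3 + 125*x^2

The characteristic polynomial is χ_A(x) = x^2*(x + 5)^3, so the eigenvalues are known. The minimal polynomial is
  m_A(x) = Π_λ (x − λ)^{k_λ}
where k_λ is the size of the *largest* Jordan block for λ (equivalently, the smallest k with (A − λI)^k v = 0 for every generalised eigenvector v of λ).

  λ = -5: largest Jordan block has size 3, contributing (x + 5)^3
  λ = 0: largest Jordan block has size 2, contributing (x − 0)^2

So m_A(x) = x^2*(x + 5)^3 = x^5 + 15*x^4 + 75*x^3 + 125*x^2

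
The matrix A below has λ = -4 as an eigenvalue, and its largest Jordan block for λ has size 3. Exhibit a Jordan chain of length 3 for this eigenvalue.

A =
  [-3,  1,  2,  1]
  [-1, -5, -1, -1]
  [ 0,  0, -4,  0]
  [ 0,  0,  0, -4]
A Jordan chain for λ = -4 of length 3:
v_1 = (1, -1, 0, 0)ᵀ
v_2 = (2, -1, 0, 0)ᵀ
v_3 = (0, 0, 1, 0)ᵀ

Let N = A − (-4)·I. We want v_3 with N^3 v_3 = 0 but N^2 v_3 ≠ 0; then v_{j-1} := N · v_j for j = 3, …, 2.

Pick v_3 = (0, 0, 1, 0)ᵀ.
Then v_2 = N · v_3 = (2, -1, 0, 0)ᵀ.
Then v_1 = N · v_2 = (1, -1, 0, 0)ᵀ.

Sanity check: (A − (-4)·I) v_1 = (0, 0, 0, 0)ᵀ = 0. ✓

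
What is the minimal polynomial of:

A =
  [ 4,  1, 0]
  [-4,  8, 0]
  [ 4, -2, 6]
x^2 - 12*x + 36

The characteristic polynomial is χ_A(x) = (x - 6)^3, so the eigenvalues are known. The minimal polynomial is
  m_A(x) = Π_λ (x − λ)^{k_λ}
where k_λ is the size of the *largest* Jordan block for λ (equivalently, the smallest k with (A − λI)^k v = 0 for every generalised eigenvector v of λ).

  λ = 6: largest Jordan block has size 2, contributing (x − 6)^2

So m_A(x) = (x - 6)^2 = x^2 - 12*x + 36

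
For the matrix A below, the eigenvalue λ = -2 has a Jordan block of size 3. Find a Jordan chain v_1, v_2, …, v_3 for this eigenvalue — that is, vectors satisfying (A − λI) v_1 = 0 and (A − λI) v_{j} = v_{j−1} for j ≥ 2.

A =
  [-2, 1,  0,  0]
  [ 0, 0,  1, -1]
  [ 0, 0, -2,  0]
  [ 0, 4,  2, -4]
A Jordan chain for λ = -2 of length 3:
v_1 = (2, 0, 0, 0)ᵀ
v_2 = (1, 2, 0, 4)ᵀ
v_3 = (0, 1, 0, 0)ᵀ

Let N = A − (-2)·I. We want v_3 with N^3 v_3 = 0 but N^2 v_3 ≠ 0; then v_{j-1} := N · v_j for j = 3, …, 2.

Pick v_3 = (0, 1, 0, 0)ᵀ.
Then v_2 = N · v_3 = (1, 2, 0, 4)ᵀ.
Then v_1 = N · v_2 = (2, 0, 0, 0)ᵀ.

Sanity check: (A − (-2)·I) v_1 = (0, 0, 0, 0)ᵀ = 0. ✓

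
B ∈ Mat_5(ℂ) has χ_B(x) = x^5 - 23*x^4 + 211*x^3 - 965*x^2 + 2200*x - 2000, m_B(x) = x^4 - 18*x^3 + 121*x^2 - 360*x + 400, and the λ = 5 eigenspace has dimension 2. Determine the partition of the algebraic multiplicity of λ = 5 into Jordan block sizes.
Block sizes for λ = 5: [2, 1]

Step 1 — from the characteristic polynomial, algebraic multiplicity of λ = 5 is 3. From dim ker(B − (5)·I) = 2, there are exactly 2 Jordan blocks for λ = 5.
Step 2 — from the minimal polynomial, the factor (x − 5)^2 tells us the largest block for λ = 5 has size 2.
Step 3 — with total size 3, 2 blocks, and largest block 2, the block sizes (in nonincreasing order) are [2, 1].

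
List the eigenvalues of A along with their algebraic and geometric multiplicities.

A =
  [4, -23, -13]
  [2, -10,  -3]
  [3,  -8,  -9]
λ = -5: alg = 3, geom = 1

Step 1 — factor the characteristic polynomial to read off the algebraic multiplicities:
  χ_A(x) = (x + 5)^3

Step 2 — compute geometric multiplicities via the rank-nullity identity g(λ) = n − rank(A − λI):
  rank(A − (-5)·I) = 2, so dim ker(A − (-5)·I) = n − 2 = 1

Summary:
  λ = -5: algebraic multiplicity = 3, geometric multiplicity = 1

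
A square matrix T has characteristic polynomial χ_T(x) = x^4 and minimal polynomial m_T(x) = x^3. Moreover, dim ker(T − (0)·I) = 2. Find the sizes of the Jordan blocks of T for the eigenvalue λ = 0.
Block sizes for λ = 0: [3, 1]

Step 1 — from the characteristic polynomial, algebraic multiplicity of λ = 0 is 4. From dim ker(T − (0)·I) = 2, there are exactly 2 Jordan blocks for λ = 0.
Step 2 — from the minimal polynomial, the factor (x − 0)^3 tells us the largest block for λ = 0 has size 3.
Step 3 — with total size 4, 2 blocks, and largest block 3, the block sizes (in nonincreasing order) are [3, 1].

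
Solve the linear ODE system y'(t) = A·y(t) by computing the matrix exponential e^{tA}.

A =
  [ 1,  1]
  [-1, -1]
e^{tA} =
  [t + 1, t]
  [-t, 1 - t]

Strategy: write A = P · J · P⁻¹ where J is a Jordan canonical form, so e^{tA} = P · e^{tJ} · P⁻¹, and e^{tJ} can be computed block-by-block.

A has Jordan form
J =
  [0, 1]
  [0, 0]
(up to reordering of blocks).

Per-block formulas:
  For a 2×2 Jordan block J_2(0): exp(t · J_2(0)) = e^(0t)·(I + t·N), where N is the 2×2 nilpotent shift.

After assembling e^{tJ} and conjugating by P, we get:

e^{tA} =
  [t + 1, t]
  [-t, 1 - t]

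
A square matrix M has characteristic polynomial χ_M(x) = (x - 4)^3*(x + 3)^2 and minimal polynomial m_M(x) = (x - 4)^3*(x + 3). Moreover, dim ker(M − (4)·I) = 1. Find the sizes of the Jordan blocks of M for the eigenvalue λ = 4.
Block sizes for λ = 4: [3]

Step 1 — from the characteristic polynomial, algebraic multiplicity of λ = 4 is 3. From dim ker(M − (4)·I) = 1, there are exactly 1 Jordan blocks for λ = 4.
Step 2 — from the minimal polynomial, the factor (x − 4)^3 tells us the largest block for λ = 4 has size 3.
Step 3 — with total size 3, 1 blocks, and largest block 3, the block sizes (in nonincreasing order) are [3].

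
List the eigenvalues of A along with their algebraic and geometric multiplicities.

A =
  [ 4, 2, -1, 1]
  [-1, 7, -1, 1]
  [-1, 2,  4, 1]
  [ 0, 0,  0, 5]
λ = 5: alg = 4, geom = 3

Step 1 — factor the characteristic polynomial to read off the algebraic multiplicities:
  χ_A(x) = (x - 5)^4

Step 2 — compute geometric multiplicities via the rank-nullity identity g(λ) = n − rank(A − λI):
  rank(A − (5)·I) = 1, so dim ker(A − (5)·I) = n − 1 = 3

Summary:
  λ = 5: algebraic multiplicity = 4, geometric multiplicity = 3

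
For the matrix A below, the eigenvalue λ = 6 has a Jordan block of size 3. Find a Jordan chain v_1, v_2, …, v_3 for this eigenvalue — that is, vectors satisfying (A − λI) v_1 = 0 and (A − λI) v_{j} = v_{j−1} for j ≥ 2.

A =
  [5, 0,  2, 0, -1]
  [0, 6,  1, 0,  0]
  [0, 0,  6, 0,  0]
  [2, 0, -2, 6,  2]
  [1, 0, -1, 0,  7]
A Jordan chain for λ = 6 of length 3:
v_1 = (-1, 0, 0, 2, 1)ᵀ
v_2 = (2, 1, 0, -2, -1)ᵀ
v_3 = (0, 0, 1, 0, 0)ᵀ

Let N = A − (6)·I. We want v_3 with N^3 v_3 = 0 but N^2 v_3 ≠ 0; then v_{j-1} := N · v_j for j = 3, …, 2.

Pick v_3 = (0, 0, 1, 0, 0)ᵀ.
Then v_2 = N · v_3 = (2, 1, 0, -2, -1)ᵀ.
Then v_1 = N · v_2 = (-1, 0, 0, 2, 1)ᵀ.

Sanity check: (A − (6)·I) v_1 = (0, 0, 0, 0, 0)ᵀ = 0. ✓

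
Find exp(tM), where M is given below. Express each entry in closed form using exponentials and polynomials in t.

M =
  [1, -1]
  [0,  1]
e^{tM} =
  [exp(t), -t*exp(t)]
  [0, exp(t)]

Strategy: write M = P · J · P⁻¹ where J is a Jordan canonical form, so e^{tM} = P · e^{tJ} · P⁻¹, and e^{tJ} can be computed block-by-block.

M has Jordan form
J =
  [1, 1]
  [0, 1]
(up to reordering of blocks).

Per-block formulas:
  For a 2×2 Jordan block J_2(1): exp(t · J_2(1)) = e^(1t)·(I + t·N), where N is the 2×2 nilpotent shift.

After assembling e^{tJ} and conjugating by P, we get:

e^{tM} =
  [exp(t), -t*exp(t)]
  [0, exp(t)]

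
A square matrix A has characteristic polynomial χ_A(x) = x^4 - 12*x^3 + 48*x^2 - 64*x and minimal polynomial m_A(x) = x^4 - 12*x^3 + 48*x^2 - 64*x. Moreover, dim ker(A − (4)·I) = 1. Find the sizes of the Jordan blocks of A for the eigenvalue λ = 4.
Block sizes for λ = 4: [3]

Step 1 — from the characteristic polynomial, algebraic multiplicity of λ = 4 is 3. From dim ker(A − (4)·I) = 1, there are exactly 1 Jordan blocks for λ = 4.
Step 2 — from the minimal polynomial, the factor (x − 4)^3 tells us the largest block for λ = 4 has size 3.
Step 3 — with total size 3, 1 blocks, and largest block 3, the block sizes (in nonincreasing order) are [3].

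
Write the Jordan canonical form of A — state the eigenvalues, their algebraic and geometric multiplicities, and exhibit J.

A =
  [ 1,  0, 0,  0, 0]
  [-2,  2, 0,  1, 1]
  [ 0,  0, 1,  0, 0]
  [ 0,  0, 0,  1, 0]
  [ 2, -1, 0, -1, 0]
J_2(1) ⊕ J_1(1) ⊕ J_1(1) ⊕ J_1(1)

The characteristic polynomial is
  det(x·I − A) = x^5 - 5*x^4 + 10*x^3 - 10*x^2 + 5*x - 1 = (x - 1)^5

Eigenvalues and multiplicities (the geometric multiplicity of λ is n − rank(A − λI), which equals the number of Jordan blocks for λ):
  λ = 1: algebraic multiplicity = 5, geometric multiplicity = 4

Determining the block sizes for each eigenvalue:
  λ = 1: 4 blocks summing to 5 forces exactly one block of size 2 and the rest size 1 → block sizes [2, 1, 1, 1]

Assembling the blocks gives a Jordan form
J =
  [1, 1, 0, 0, 0]
  [0, 1, 0, 0, 0]
  [0, 0, 1, 0, 0]
  [0, 0, 0, 1, 0]
  [0, 0, 0, 0, 1]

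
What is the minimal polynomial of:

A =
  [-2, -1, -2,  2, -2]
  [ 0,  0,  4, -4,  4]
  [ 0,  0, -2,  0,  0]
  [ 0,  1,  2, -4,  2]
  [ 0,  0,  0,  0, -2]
x^2 + 4*x + 4

The characteristic polynomial is χ_A(x) = (x + 2)^5, so the eigenvalues are known. The minimal polynomial is
  m_A(x) = Π_λ (x − λ)^{k_λ}
where k_λ is the size of the *largest* Jordan block for λ (equivalently, the smallest k with (A − λI)^k v = 0 for every generalised eigenvector v of λ).

  λ = -2: largest Jordan block has size 2, contributing (x + 2)^2

So m_A(x) = (x + 2)^2 = x^2 + 4*x + 4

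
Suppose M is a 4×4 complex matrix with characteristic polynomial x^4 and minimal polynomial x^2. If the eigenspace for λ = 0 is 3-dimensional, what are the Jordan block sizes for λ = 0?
Block sizes for λ = 0: [2, 1, 1]

Step 1 — from the characteristic polynomial, algebraic multiplicity of λ = 0 is 4. From dim ker(M − (0)·I) = 3, there are exactly 3 Jordan blocks for λ = 0.
Step 2 — from the minimal polynomial, the factor (x − 0)^2 tells us the largest block for λ = 0 has size 2.
Step 3 — with total size 4, 3 blocks, and largest block 2, the block sizes (in nonincreasing order) are [2, 1, 1].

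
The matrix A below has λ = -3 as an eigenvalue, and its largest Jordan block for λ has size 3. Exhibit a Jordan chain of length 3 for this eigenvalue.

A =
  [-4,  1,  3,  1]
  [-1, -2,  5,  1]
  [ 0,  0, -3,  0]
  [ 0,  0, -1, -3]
A Jordan chain for λ = -3 of length 3:
v_1 = (1, 1, 0, 0)ᵀ
v_2 = (3, 5, 0, -1)ᵀ
v_3 = (0, 0, 1, 0)ᵀ

Let N = A − (-3)·I. We want v_3 with N^3 v_3 = 0 but N^2 v_3 ≠ 0; then v_{j-1} := N · v_j for j = 3, …, 2.

Pick v_3 = (0, 0, 1, 0)ᵀ.
Then v_2 = N · v_3 = (3, 5, 0, -1)ᵀ.
Then v_1 = N · v_2 = (1, 1, 0, 0)ᵀ.

Sanity check: (A − (-3)·I) v_1 = (0, 0, 0, 0)ᵀ = 0. ✓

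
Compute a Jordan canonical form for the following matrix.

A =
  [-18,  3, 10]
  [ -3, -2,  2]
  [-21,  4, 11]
J_3(-3)

The characteristic polynomial is
  det(x·I − A) = x^3 + 9*x^2 + 27*x + 27 = (x + 3)^3

Eigenvalues and multiplicities (the geometric multiplicity of λ is n − rank(A − λI), which equals the number of Jordan blocks for λ):
  λ = -3: algebraic multiplicity = 3, geometric multiplicity = 1

Determining the block sizes for each eigenvalue:
  λ = -3: one block (gm = 1), so the single block has size am = 3 → block sizes [3]

Assembling the blocks gives a Jordan form
J =
  [-3,  1,  0]
  [ 0, -3,  1]
  [ 0,  0, -3]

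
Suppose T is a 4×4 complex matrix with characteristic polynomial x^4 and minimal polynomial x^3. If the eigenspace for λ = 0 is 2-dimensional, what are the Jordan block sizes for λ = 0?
Block sizes for λ = 0: [3, 1]

Step 1 — from the characteristic polynomial, algebraic multiplicity of λ = 0 is 4. From dim ker(T − (0)·I) = 2, there are exactly 2 Jordan blocks for λ = 0.
Step 2 — from the minimal polynomial, the factor (x − 0)^3 tells us the largest block for λ = 0 has size 3.
Step 3 — with total size 4, 2 blocks, and largest block 3, the block sizes (in nonincreasing order) are [3, 1].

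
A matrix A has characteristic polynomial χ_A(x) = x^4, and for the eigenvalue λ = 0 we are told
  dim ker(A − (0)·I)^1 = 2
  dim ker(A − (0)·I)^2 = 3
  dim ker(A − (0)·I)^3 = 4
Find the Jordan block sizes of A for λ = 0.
Block sizes for λ = 0: [3, 1]

From the dimensions of kernels of powers, the number of Jordan blocks of size at least j is d_j − d_{j−1} where d_j = dim ker(N^j) (with d_0 = 0). Computing the differences gives [2, 1, 1].
The number of blocks of size exactly k is (#blocks of size ≥ k) − (#blocks of size ≥ k + 1), so the partition is: 1 block(s) of size 1, 1 block(s) of size 3.
In nonincreasing order the block sizes are [3, 1].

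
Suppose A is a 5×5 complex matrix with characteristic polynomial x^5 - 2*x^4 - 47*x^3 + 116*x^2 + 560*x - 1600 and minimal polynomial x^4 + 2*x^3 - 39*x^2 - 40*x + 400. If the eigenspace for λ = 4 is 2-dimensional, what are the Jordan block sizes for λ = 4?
Block sizes for λ = 4: [2, 1]

Step 1 — from the characteristic polynomial, algebraic multiplicity of λ = 4 is 3. From dim ker(A − (4)·I) = 2, there are exactly 2 Jordan blocks for λ = 4.
Step 2 — from the minimal polynomial, the factor (x − 4)^2 tells us the largest block for λ = 4 has size 2.
Step 3 — with total size 3, 2 blocks, and largest block 2, the block sizes (in nonincreasing order) are [2, 1].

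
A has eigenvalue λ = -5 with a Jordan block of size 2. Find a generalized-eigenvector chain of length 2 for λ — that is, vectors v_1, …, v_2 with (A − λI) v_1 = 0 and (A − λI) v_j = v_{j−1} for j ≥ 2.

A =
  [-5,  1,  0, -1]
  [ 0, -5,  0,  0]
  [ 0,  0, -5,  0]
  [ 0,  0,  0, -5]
A Jordan chain for λ = -5 of length 2:
v_1 = (1, 0, 0, 0)ᵀ
v_2 = (0, 1, 0, 0)ᵀ

Let N = A − (-5)·I. We want v_2 with N^2 v_2 = 0 but N^1 v_2 ≠ 0; then v_{j-1} := N · v_j for j = 2, …, 2.

Pick v_2 = (0, 1, 0, 0)ᵀ.
Then v_1 = N · v_2 = (1, 0, 0, 0)ᵀ.

Sanity check: (A − (-5)·I) v_1 = (0, 0, 0, 0)ᵀ = 0. ✓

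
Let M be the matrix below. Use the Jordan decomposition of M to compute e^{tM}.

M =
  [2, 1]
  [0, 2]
e^{tM} =
  [exp(2*t), t*exp(2*t)]
  [0, exp(2*t)]

Strategy: write M = P · J · P⁻¹ where J is a Jordan canonical form, so e^{tM} = P · e^{tJ} · P⁻¹, and e^{tJ} can be computed block-by-block.

M has Jordan form
J =
  [2, 1]
  [0, 2]
(up to reordering of blocks).

Per-block formulas:
  For a 2×2 Jordan block J_2(2): exp(t · J_2(2)) = e^(2t)·(I + t·N), where N is the 2×2 nilpotent shift.

After assembling e^{tJ} and conjugating by P, we get:

e^{tM} =
  [exp(2*t), t*exp(2*t)]
  [0, exp(2*t)]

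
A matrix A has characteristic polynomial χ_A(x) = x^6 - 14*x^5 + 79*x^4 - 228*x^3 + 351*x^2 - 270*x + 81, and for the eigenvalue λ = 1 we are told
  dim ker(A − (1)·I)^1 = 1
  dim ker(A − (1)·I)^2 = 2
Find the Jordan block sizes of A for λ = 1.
Block sizes for λ = 1: [2]

From the dimensions of kernels of powers, the number of Jordan blocks of size at least j is d_j − d_{j−1} where d_j = dim ker(N^j) (with d_0 = 0). Computing the differences gives [1, 1].
The number of blocks of size exactly k is (#blocks of size ≥ k) − (#blocks of size ≥ k + 1), so the partition is: 1 block(s) of size 2.
In nonincreasing order the block sizes are [2].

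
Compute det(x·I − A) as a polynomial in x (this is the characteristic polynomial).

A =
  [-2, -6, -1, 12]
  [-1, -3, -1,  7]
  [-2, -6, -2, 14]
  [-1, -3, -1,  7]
x^4

Expanding det(x·I − A) (e.g. by cofactor expansion or by noting that A is similar to its Jordan form J, which has the same characteristic polynomial as A) gives
  χ_A(x) = x^4
which factors as x^4. The eigenvalues (with algebraic multiplicities) are λ = 0 with multiplicity 4.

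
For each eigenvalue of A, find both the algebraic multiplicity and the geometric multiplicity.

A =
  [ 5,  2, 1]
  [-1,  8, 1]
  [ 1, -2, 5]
λ = 6: alg = 3, geom = 2

Step 1 — factor the characteristic polynomial to read off the algebraic multiplicities:
  χ_A(x) = (x - 6)^3

Step 2 — compute geometric multiplicities via the rank-nullity identity g(λ) = n − rank(A − λI):
  rank(A − (6)·I) = 1, so dim ker(A − (6)·I) = n − 1 = 2

Summary:
  λ = 6: algebraic multiplicity = 3, geometric multiplicity = 2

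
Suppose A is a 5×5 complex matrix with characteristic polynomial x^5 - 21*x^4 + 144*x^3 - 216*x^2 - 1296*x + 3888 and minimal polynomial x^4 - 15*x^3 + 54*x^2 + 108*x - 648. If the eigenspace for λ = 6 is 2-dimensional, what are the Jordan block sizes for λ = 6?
Block sizes for λ = 6: [3, 1]

Step 1 — from the characteristic polynomial, algebraic multiplicity of λ = 6 is 4. From dim ker(A − (6)·I) = 2, there are exactly 2 Jordan blocks for λ = 6.
Step 2 — from the minimal polynomial, the factor (x − 6)^3 tells us the largest block for λ = 6 has size 3.
Step 3 — with total size 4, 2 blocks, and largest block 3, the block sizes (in nonincreasing order) are [3, 1].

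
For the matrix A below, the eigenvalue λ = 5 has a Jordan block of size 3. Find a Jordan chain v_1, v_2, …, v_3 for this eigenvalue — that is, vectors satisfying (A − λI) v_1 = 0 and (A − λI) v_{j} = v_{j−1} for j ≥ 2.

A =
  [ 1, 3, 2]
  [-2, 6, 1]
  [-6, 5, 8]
A Jordan chain for λ = 5 of length 3:
v_1 = (-2, 0, -4)ᵀ
v_2 = (-4, -2, -6)ᵀ
v_3 = (1, 0, 0)ᵀ

Let N = A − (5)·I. We want v_3 with N^3 v_3 = 0 but N^2 v_3 ≠ 0; then v_{j-1} := N · v_j for j = 3, …, 2.

Pick v_3 = (1, 0, 0)ᵀ.
Then v_2 = N · v_3 = (-4, -2, -6)ᵀ.
Then v_1 = N · v_2 = (-2, 0, -4)ᵀ.

Sanity check: (A − (5)·I) v_1 = (0, 0, 0)ᵀ = 0. ✓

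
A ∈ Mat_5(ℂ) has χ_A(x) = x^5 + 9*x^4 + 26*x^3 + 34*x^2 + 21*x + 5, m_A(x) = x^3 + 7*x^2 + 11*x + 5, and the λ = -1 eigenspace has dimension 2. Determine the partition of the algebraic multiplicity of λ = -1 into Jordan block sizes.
Block sizes for λ = -1: [2, 2]

Step 1 — from the characteristic polynomial, algebraic multiplicity of λ = -1 is 4. From dim ker(A − (-1)·I) = 2, there are exactly 2 Jordan blocks for λ = -1.
Step 2 — from the minimal polynomial, the factor (x + 1)^2 tells us the largest block for λ = -1 has size 2.
Step 3 — with total size 4, 2 blocks, and largest block 2, the block sizes (in nonincreasing order) are [2, 2].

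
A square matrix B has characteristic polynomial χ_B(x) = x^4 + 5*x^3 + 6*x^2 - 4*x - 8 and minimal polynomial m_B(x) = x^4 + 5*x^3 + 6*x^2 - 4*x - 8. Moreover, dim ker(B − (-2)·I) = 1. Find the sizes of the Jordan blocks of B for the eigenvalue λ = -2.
Block sizes for λ = -2: [3]

Step 1 — from the characteristic polynomial, algebraic multiplicity of λ = -2 is 3. From dim ker(B − (-2)·I) = 1, there are exactly 1 Jordan blocks for λ = -2.
Step 2 — from the minimal polynomial, the factor (x + 2)^3 tells us the largest block for λ = -2 has size 3.
Step 3 — with total size 3, 1 blocks, and largest block 3, the block sizes (in nonincreasing order) are [3].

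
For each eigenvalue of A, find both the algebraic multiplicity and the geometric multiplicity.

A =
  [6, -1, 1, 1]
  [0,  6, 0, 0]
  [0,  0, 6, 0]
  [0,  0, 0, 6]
λ = 6: alg = 4, geom = 3

Step 1 — factor the characteristic polynomial to read off the algebraic multiplicities:
  χ_A(x) = (x - 6)^4

Step 2 — compute geometric multiplicities via the rank-nullity identity g(λ) = n − rank(A − λI):
  rank(A − (6)·I) = 1, so dim ker(A − (6)·I) = n − 1 = 3

Summary:
  λ = 6: algebraic multiplicity = 4, geometric multiplicity = 3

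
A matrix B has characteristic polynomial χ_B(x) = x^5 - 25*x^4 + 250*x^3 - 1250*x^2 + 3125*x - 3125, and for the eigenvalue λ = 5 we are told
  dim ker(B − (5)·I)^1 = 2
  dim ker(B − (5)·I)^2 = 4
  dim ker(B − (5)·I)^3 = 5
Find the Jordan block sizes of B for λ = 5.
Block sizes for λ = 5: [3, 2]

From the dimensions of kernels of powers, the number of Jordan blocks of size at least j is d_j − d_{j−1} where d_j = dim ker(N^j) (with d_0 = 0). Computing the differences gives [2, 2, 1].
The number of blocks of size exactly k is (#blocks of size ≥ k) − (#blocks of size ≥ k + 1), so the partition is: 1 block(s) of size 2, 1 block(s) of size 3.
In nonincreasing order the block sizes are [3, 2].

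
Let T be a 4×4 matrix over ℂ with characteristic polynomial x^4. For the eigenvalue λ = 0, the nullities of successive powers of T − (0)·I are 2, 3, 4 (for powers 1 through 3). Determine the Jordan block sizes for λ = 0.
Block sizes for λ = 0: [3, 1]

From the dimensions of kernels of powers, the number of Jordan blocks of size at least j is d_j − d_{j−1} where d_j = dim ker(N^j) (with d_0 = 0). Computing the differences gives [2, 1, 1].
The number of blocks of size exactly k is (#blocks of size ≥ k) − (#blocks of size ≥ k + 1), so the partition is: 1 block(s) of size 1, 1 block(s) of size 3.
In nonincreasing order the block sizes are [3, 1].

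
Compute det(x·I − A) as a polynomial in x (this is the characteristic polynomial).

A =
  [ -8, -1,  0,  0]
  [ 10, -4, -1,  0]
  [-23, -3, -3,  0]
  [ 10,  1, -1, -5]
x^4 + 20*x^3 + 150*x^2 + 500*x + 625

Expanding det(x·I − A) (e.g. by cofactor expansion or by noting that A is similar to its Jordan form J, which has the same characteristic polynomial as A) gives
  χ_A(x) = x^4 + 20*x^3 + 150*x^2 + 500*x + 625
which factors as (x + 5)^4. The eigenvalues (with algebraic multiplicities) are λ = -5 with multiplicity 4.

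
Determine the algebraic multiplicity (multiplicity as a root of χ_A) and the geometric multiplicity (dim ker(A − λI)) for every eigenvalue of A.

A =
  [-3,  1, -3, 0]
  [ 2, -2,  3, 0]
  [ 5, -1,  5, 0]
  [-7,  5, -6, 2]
λ = -1: alg = 2, geom = 1; λ = 2: alg = 2, geom = 2

Step 1 — factor the characteristic polynomial to read off the algebraic multiplicities:
  χ_A(x) = (x - 2)^2*(x + 1)^2

Step 2 — compute geometric multiplicities via the rank-nullity identity g(λ) = n − rank(A − λI):
  rank(A − (-1)·I) = 3, so dim ker(A − (-1)·I) = n − 3 = 1
  rank(A − (2)·I) = 2, so dim ker(A − (2)·I) = n − 2 = 2

Summary:
  λ = -1: algebraic multiplicity = 2, geometric multiplicity = 1
  λ = 2: algebraic multiplicity = 2, geometric multiplicity = 2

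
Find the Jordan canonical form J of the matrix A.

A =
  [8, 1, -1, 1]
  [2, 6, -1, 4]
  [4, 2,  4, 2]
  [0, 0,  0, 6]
J_3(6) ⊕ J_1(6)

The characteristic polynomial is
  det(x·I − A) = x^4 - 24*x^3 + 216*x^2 - 864*x + 1296 = (x - 6)^4

Eigenvalues and multiplicities (the geometric multiplicity of λ is n − rank(A − λI), which equals the number of Jordan blocks for λ):
  λ = 6: algebraic multiplicity = 4, geometric multiplicity = 2

Determining the block sizes for each eigenvalue:
  λ = 6: with am = 4 and gm = 2, the partition is not yet determined (e.g. several partitions of 4 into 2 parts exist). Let N = A − (6)·I. Computing rank(N^1) = 2, rank(N^2) = 1, rank(N^3) = 0; the number of blocks of size ≥ j is rank(N^{j−1}) − rank(N^j), giving [2, 1, 1]. So we have 1 block(s) of size 3, 1 block(s) of size 1 → block sizes [3, 1]

Assembling the blocks gives a Jordan form
J =
  [6, 1, 0, 0]
  [0, 6, 1, 0]
  [0, 0, 6, 0]
  [0, 0, 0, 6]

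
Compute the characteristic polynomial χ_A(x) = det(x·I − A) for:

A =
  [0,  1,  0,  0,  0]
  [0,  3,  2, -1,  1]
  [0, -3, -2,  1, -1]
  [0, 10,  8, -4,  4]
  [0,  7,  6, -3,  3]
x^5

Expanding det(x·I − A) (e.g. by cofactor expansion or by noting that A is similar to its Jordan form J, which has the same characteristic polynomial as A) gives
  χ_A(x) = x^5
which factors as x^5. The eigenvalues (with algebraic multiplicities) are λ = 0 with multiplicity 5.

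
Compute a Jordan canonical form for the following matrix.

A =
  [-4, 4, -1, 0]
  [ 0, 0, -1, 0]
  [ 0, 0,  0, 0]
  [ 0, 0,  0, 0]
J_1(-4) ⊕ J_2(0) ⊕ J_1(0)

The characteristic polynomial is
  det(x·I − A) = x^4 + 4*x^3 = x^3*(x + 4)

Eigenvalues and multiplicities (the geometric multiplicity of λ is n − rank(A − λI), which equals the number of Jordan blocks for λ):
  λ = -4: algebraic multiplicity = 1, geometric multiplicity = 1
  λ = 0: algebraic multiplicity = 3, geometric multiplicity = 2

Determining the block sizes for each eigenvalue:
  λ = -4: one block (gm = 1), so the single block has size am = 1 → block sizes [1]
  λ = 0: 2 blocks summing to 3 forces exactly one block of size 2 and the rest size 1 → block sizes [2, 1]

Assembling the blocks gives a Jordan form
J =
  [-4, 0, 0, 0]
  [ 0, 0, 1, 0]
  [ 0, 0, 0, 0]
  [ 0, 0, 0, 0]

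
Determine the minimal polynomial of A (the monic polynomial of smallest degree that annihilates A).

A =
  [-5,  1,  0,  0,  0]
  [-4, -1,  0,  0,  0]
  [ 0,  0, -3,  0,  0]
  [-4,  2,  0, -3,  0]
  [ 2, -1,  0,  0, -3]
x^2 + 6*x + 9

The characteristic polynomial is χ_A(x) = (x + 3)^5, so the eigenvalues are known. The minimal polynomial is
  m_A(x) = Π_λ (x − λ)^{k_λ}
where k_λ is the size of the *largest* Jordan block for λ (equivalently, the smallest k with (A − λI)^k v = 0 for every generalised eigenvector v of λ).

  λ = -3: largest Jordan block has size 2, contributing (x + 3)^2

So m_A(x) = (x + 3)^2 = x^2 + 6*x + 9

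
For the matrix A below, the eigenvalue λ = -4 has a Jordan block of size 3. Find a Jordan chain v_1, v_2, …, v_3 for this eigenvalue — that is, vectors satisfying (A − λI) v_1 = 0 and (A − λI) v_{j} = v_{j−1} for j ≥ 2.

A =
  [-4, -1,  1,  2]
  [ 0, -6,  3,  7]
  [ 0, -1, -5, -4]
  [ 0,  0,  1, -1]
A Jordan chain for λ = -4 of length 3:
v_1 = (1, 1, 3, -1)ᵀ
v_2 = (-1, -2, -1, 0)ᵀ
v_3 = (0, 1, 0, 0)ᵀ

Let N = A − (-4)·I. We want v_3 with N^3 v_3 = 0 but N^2 v_3 ≠ 0; then v_{j-1} := N · v_j for j = 3, …, 2.

Pick v_3 = (0, 1, 0, 0)ᵀ.
Then v_2 = N · v_3 = (-1, -2, -1, 0)ᵀ.
Then v_1 = N · v_2 = (1, 1, 3, -1)ᵀ.

Sanity check: (A − (-4)·I) v_1 = (0, 0, 0, 0)ᵀ = 0. ✓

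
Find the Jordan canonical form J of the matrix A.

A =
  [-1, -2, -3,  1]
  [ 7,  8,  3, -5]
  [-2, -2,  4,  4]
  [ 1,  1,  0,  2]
J_1(1) ⊕ J_2(4) ⊕ J_1(4)

The characteristic polynomial is
  det(x·I − A) = x^4 - 13*x^3 + 60*x^2 - 112*x + 64 = (x - 4)^3*(x - 1)

Eigenvalues and multiplicities (the geometric multiplicity of λ is n − rank(A − λI), which equals the number of Jordan blocks for λ):
  λ = 1: algebraic multiplicity = 1, geometric multiplicity = 1
  λ = 4: algebraic multiplicity = 3, geometric multiplicity = 2

Determining the block sizes for each eigenvalue:
  λ = 1: one block (gm = 1), so the single block has size am = 1 → block sizes [1]
  λ = 4: 2 blocks summing to 3 forces exactly one block of size 2 and the rest size 1 → block sizes [2, 1]

Assembling the blocks gives a Jordan form
J =
  [1, 0, 0, 0]
  [0, 4, 1, 0]
  [0, 0, 4, 0]
  [0, 0, 0, 4]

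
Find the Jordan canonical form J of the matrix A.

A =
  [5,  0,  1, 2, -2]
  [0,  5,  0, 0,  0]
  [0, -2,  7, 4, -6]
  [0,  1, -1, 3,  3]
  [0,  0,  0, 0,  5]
J_2(5) ⊕ J_2(5) ⊕ J_1(5)

The characteristic polynomial is
  det(x·I − A) = x^5 - 25*x^4 + 250*x^3 - 1250*x^2 + 3125*x - 3125 = (x - 5)^5

Eigenvalues and multiplicities (the geometric multiplicity of λ is n − rank(A − λI), which equals the number of Jordan blocks for λ):
  λ = 5: algebraic multiplicity = 5, geometric multiplicity = 3

Determining the block sizes for each eigenvalue:
  λ = 5: with am = 5 and gm = 3, the partition is not yet determined (e.g. several partitions of 5 into 3 parts exist). Let N = A − (5)·I. Computing rank(N^1) = 2, rank(N^2) = 0; the number of blocks of size ≥ j is rank(N^{j−1}) − rank(N^j), giving [3, 2]. So we have 2 block(s) of size 2, 1 block(s) of size 1 → block sizes [2, 2, 1]

Assembling the blocks gives a Jordan form
J =
  [5, 1, 0, 0, 0]
  [0, 5, 0, 0, 0]
  [0, 0, 5, 1, 0]
  [0, 0, 0, 5, 0]
  [0, 0, 0, 0, 5]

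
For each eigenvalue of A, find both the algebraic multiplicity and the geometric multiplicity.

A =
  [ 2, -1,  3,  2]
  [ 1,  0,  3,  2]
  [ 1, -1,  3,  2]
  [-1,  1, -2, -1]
λ = 1: alg = 4, geom = 2

Step 1 — factor the characteristic polynomial to read off the algebraic multiplicities:
  χ_A(x) = (x - 1)^4

Step 2 — compute geometric multiplicities via the rank-nullity identity g(λ) = n − rank(A − λI):
  rank(A − (1)·I) = 2, so dim ker(A − (1)·I) = n − 2 = 2

Summary:
  λ = 1: algebraic multiplicity = 4, geometric multiplicity = 2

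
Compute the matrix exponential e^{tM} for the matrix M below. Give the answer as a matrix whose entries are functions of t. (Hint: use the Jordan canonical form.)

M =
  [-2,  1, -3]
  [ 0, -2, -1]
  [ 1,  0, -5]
e^{tM} =
  [-t^2*exp(-3*t) + t*exp(-3*t) + exp(-3*t), t^2*exp(-3*t) + t*exp(-3*t), t^2*exp(-3*t) - 3*t*exp(-3*t)]
  [-t^2*exp(-3*t)/2, t^2*exp(-3*t)/2 + t*exp(-3*t) + exp(-3*t), t^2*exp(-3*t)/2 - t*exp(-3*t)]
  [-t^2*exp(-3*t)/2 + t*exp(-3*t), t^2*exp(-3*t)/2, t^2*exp(-3*t)/2 - 2*t*exp(-3*t) + exp(-3*t)]

Strategy: write M = P · J · P⁻¹ where J is a Jordan canonical form, so e^{tM} = P · e^{tJ} · P⁻¹, and e^{tJ} can be computed block-by-block.

M has Jordan form
J =
  [-3,  1,  0]
  [ 0, -3,  1]
  [ 0,  0, -3]
(up to reordering of blocks).

Per-block formulas:
  For a 3×3 Jordan block J_3(-3): exp(t · J_3(-3)) = e^(-3t)·(I + t·N + (t^2/2)·N^2), where N is the 3×3 nilpotent shift.

After assembling e^{tJ} and conjugating by P, we get:

e^{tM} =
  [-t^2*exp(-3*t) + t*exp(-3*t) + exp(-3*t), t^2*exp(-3*t) + t*exp(-3*t), t^2*exp(-3*t) - 3*t*exp(-3*t)]
  [-t^2*exp(-3*t)/2, t^2*exp(-3*t)/2 + t*exp(-3*t) + exp(-3*t), t^2*exp(-3*t)/2 - t*exp(-3*t)]
  [-t^2*exp(-3*t)/2 + t*exp(-3*t), t^2*exp(-3*t)/2, t^2*exp(-3*t)/2 - 2*t*exp(-3*t) + exp(-3*t)]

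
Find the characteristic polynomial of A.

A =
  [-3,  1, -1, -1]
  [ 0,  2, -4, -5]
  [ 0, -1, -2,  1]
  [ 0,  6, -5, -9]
x^4 + 12*x^3 + 54*x^2 + 108*x + 81

Expanding det(x·I − A) (e.g. by cofactor expansion or by noting that A is similar to its Jordan form J, which has the same characteristic polynomial as A) gives
  χ_A(x) = x^4 + 12*x^3 + 54*x^2 + 108*x + 81
which factors as (x + 3)^4. The eigenvalues (with algebraic multiplicities) are λ = -3 with multiplicity 4.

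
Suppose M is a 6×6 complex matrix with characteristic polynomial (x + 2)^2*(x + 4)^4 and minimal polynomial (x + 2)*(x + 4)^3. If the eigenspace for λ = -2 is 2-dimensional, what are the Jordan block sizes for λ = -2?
Block sizes for λ = -2: [1, 1]

Step 1 — from the characteristic polynomial, algebraic multiplicity of λ = -2 is 2. From dim ker(M − (-2)·I) = 2, there are exactly 2 Jordan blocks for λ = -2.
Step 2 — from the minimal polynomial, the factor (x + 2) tells us the largest block for λ = -2 has size 1.
Step 3 — with total size 2, 2 blocks, and largest block 1, the block sizes (in nonincreasing order) are [1, 1].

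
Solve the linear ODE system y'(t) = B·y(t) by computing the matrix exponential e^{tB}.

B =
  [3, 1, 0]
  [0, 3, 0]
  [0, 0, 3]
e^{tB} =
  [exp(3*t), t*exp(3*t), 0]
  [0, exp(3*t), 0]
  [0, 0, exp(3*t)]

Strategy: write B = P · J · P⁻¹ where J is a Jordan canonical form, so e^{tB} = P · e^{tJ} · P⁻¹, and e^{tJ} can be computed block-by-block.

B has Jordan form
J =
  [3, 1, 0]
  [0, 3, 0]
  [0, 0, 3]
(up to reordering of blocks).

Per-block formulas:
  For a 1×1 block at λ = 3: exp(t · [3]) = [e^(3t)].
  For a 2×2 Jordan block J_2(3): exp(t · J_2(3)) = e^(3t)·(I + t·N), where N is the 2×2 nilpotent shift.

After assembling e^{tJ} and conjugating by P, we get:

e^{tB} =
  [exp(3*t), t*exp(3*t), 0]
  [0, exp(3*t), 0]
  [0, 0, exp(3*t)]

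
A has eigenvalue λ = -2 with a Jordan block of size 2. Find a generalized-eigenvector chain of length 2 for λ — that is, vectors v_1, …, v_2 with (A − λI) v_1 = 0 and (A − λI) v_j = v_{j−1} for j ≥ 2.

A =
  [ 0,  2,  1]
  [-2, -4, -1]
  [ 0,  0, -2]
A Jordan chain for λ = -2 of length 2:
v_1 = (2, -2, 0)ᵀ
v_2 = (1, 0, 0)ᵀ

Let N = A − (-2)·I. We want v_2 with N^2 v_2 = 0 but N^1 v_2 ≠ 0; then v_{j-1} := N · v_j for j = 2, …, 2.

Pick v_2 = (1, 0, 0)ᵀ.
Then v_1 = N · v_2 = (2, -2, 0)ᵀ.

Sanity check: (A − (-2)·I) v_1 = (0, 0, 0)ᵀ = 0. ✓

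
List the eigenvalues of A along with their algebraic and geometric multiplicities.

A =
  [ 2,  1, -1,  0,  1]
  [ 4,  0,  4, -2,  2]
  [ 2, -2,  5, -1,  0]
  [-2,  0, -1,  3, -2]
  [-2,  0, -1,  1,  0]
λ = 2: alg = 5, geom = 3

Step 1 — factor the characteristic polynomial to read off the algebraic multiplicities:
  χ_A(x) = (x - 2)^5

Step 2 — compute geometric multiplicities via the rank-nullity identity g(λ) = n − rank(A − λI):
  rank(A − (2)·I) = 2, so dim ker(A − (2)·I) = n − 2 = 3

Summary:
  λ = 2: algebraic multiplicity = 5, geometric multiplicity = 3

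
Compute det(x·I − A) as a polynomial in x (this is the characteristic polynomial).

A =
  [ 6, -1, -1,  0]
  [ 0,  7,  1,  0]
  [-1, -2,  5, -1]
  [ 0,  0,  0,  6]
x^4 - 24*x^3 + 216*x^2 - 864*x + 1296

Expanding det(x·I − A) (e.g. by cofactor expansion or by noting that A is similar to its Jordan form J, which has the same characteristic polynomial as A) gives
  χ_A(x) = x^4 - 24*x^3 + 216*x^2 - 864*x + 1296
which factors as (x - 6)^4. The eigenvalues (with algebraic multiplicities) are λ = 6 with multiplicity 4.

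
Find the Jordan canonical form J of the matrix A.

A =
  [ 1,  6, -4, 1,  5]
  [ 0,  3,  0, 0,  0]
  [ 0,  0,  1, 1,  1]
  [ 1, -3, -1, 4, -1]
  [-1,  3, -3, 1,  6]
J_2(3) ⊕ J_2(3) ⊕ J_1(3)

The characteristic polynomial is
  det(x·I − A) = x^5 - 15*x^4 + 90*x^3 - 270*x^2 + 405*x - 243 = (x - 3)^5

Eigenvalues and multiplicities (the geometric multiplicity of λ is n − rank(A − λI), which equals the number of Jordan blocks for λ):
  λ = 3: algebraic multiplicity = 5, geometric multiplicity = 3

Determining the block sizes for each eigenvalue:
  λ = 3: with am = 5 and gm = 3, the partition is not yet determined (e.g. several partitions of 5 into 3 parts exist). Let N = A − (3)·I. Computing rank(N^1) = 2, rank(N^2) = 0; the number of blocks of size ≥ j is rank(N^{j−1}) − rank(N^j), giving [3, 2]. So we have 2 block(s) of size 2, 1 block(s) of size 1 → block sizes [2, 2, 1]

Assembling the blocks gives a Jordan form
J =
  [3, 1, 0, 0, 0]
  [0, 3, 0, 0, 0]
  [0, 0, 3, 1, 0]
  [0, 0, 0, 3, 0]
  [0, 0, 0, 0, 3]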